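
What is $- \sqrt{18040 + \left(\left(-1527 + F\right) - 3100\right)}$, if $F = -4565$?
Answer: $- 4 \sqrt{553} \approx -94.064$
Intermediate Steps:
$- \sqrt{18040 + \left(\left(-1527 + F\right) - 3100\right)} = - \sqrt{18040 - 9192} = - \sqrt{8848} = - 4 \sqrt{553}$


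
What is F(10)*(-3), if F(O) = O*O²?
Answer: -3000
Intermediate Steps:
F(O) = O³
F(10)*(-3) = 10³*(-3) = 1000*(-3) = -3000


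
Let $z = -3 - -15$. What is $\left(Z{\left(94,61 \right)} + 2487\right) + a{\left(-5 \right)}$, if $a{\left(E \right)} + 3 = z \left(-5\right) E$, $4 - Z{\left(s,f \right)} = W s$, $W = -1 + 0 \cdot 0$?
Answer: $2882$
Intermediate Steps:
$z = 12$ ($z = -3 + 15 = 12$)
$W = -1$ ($W = -1 + 0 = -1$)
$Z{\left(s,f \right)} = 4 + s$ ($Z{\left(s,f \right)} = 4 - - s = 4 + s$)
$a{\left(E \right)} = -3 - 60 E$ ($a{\left(E \right)} = -3 + 12 \left(-5\right) E = -3 - 60 E$)
$\left(Z{\left(94,61 \right)} + 2487\right) + a{\left(-5 \right)} = \left(\left(4 + 94\right) + 2487\right) - -297 = \left(98 + 2487\right) + \left(-3 + 300\right) = 2585 + 297 = 2882$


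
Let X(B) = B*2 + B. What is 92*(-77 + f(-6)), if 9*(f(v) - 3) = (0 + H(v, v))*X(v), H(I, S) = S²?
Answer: -13432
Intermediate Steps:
X(B) = 3*B (X(B) = 2*B + B = 3*B)
f(v) = 3 + v³/3 (f(v) = 3 + ((0 + v²)*(3*v))/9 = 3 + (v²*(3*v))/9 = 3 + (3*v³)/9 = 3 + v³/3)
92*(-77 + f(-6)) = 92*(-77 + (3 + (⅓)*(-6)³)) = 92*(-77 + (3 + (⅓)*(-216))) = 92*(-77 + (3 - 72)) = 92*(-77 - 69) = 92*(-146) = -13432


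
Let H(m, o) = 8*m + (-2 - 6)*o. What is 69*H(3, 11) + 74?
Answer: -4342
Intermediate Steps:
H(m, o) = -8*o + 8*m (H(m, o) = 8*m - 8*o = -8*o + 8*m)
69*H(3, 11) + 74 = 69*(-8*11 + 8*3) + 74 = 69*(-88 + 24) + 74 = 69*(-64) + 74 = -4416 + 74 = -4342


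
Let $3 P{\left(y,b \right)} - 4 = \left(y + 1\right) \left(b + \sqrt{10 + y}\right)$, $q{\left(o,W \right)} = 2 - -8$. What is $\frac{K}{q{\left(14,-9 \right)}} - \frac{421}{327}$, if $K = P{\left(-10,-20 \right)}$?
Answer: $\frac{2641}{545} \approx 4.8459$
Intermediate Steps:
$q{\left(o,W \right)} = 10$ ($q{\left(o,W \right)} = 2 + 8 = 10$)
$P{\left(y,b \right)} = \frac{4}{3} + \frac{\left(1 + y\right) \left(b + \sqrt{10 + y}\right)}{3}$ ($P{\left(y,b \right)} = \frac{4}{3} + \frac{\left(y + 1\right) \left(b + \sqrt{10 + y}\right)}{3} = \frac{4}{3} + \frac{\left(1 + y\right) \left(b + \sqrt{10 + y}\right)}{3}$)
$K = \frac{184}{3}$ ($K = \frac{4}{3} + \frac{1}{3} \left(-20\right) + \frac{\sqrt{10 - 10}}{3} + \frac{1}{3} \left(-20\right) \left(-10\right) + \frac{1}{3} \left(-10\right) \sqrt{10 - 10} = \frac{4}{3} - \frac{20}{3} + \frac{\sqrt{0}}{3} + \frac{200}{3} + \frac{1}{3} \left(-10\right) \sqrt{0} = \frac{4}{3} - \frac{20}{3} + \frac{1}{3} \cdot 0 + \frac{200}{3} + \frac{1}{3} \left(-10\right) 0 = \frac{4}{3} - \frac{20}{3} + 0 + \frac{200}{3} + 0 = \frac{184}{3} \approx 61.333$)
$\frac{K}{q{\left(14,-9 \right)}} - \frac{421}{327} = \frac{184}{3 \cdot 10} - \frac{421}{327} = \frac{184}{3} \cdot \frac{1}{10} - \frac{421}{327} = \frac{92}{15} - \frac{421}{327} = \frac{2641}{545}$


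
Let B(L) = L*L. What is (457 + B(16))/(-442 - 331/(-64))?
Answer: -45632/27957 ≈ -1.6322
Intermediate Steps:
B(L) = L²
(457 + B(16))/(-442 - 331/(-64)) = (457 + 16²)/(-442 - 331/(-64)) = (457 + 256)/(-442 - 331*(-1/64)) = 713/(-442 + 331/64) = 713/(-27957/64) = 713*(-64/27957) = -45632/27957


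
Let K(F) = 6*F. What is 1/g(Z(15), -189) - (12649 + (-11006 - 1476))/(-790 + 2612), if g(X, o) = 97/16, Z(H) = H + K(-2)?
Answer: 12953/176734 ≈ 0.073291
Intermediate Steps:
Z(H) = -12 + H (Z(H) = H + 6*(-2) = H - 12 = -12 + H)
g(X, o) = 97/16 (g(X, o) = 97*(1/16) = 97/16)
1/g(Z(15), -189) - (12649 + (-11006 - 1476))/(-790 + 2612) = 1/(97/16) - (12649 + (-11006 - 1476))/(-790 + 2612) = 16/97 - (12649 - 12482)/1822 = 16/97 - 167/1822 = 12953/176734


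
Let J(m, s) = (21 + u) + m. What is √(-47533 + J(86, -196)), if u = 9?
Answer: I*√47417 ≈ 217.75*I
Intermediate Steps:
J(m, s) = 30 + m (J(m, s) = (21 + 9) + m = 30 + m)
√(-47533 + J(86, -196)) = √(-47533 + (30 + 86)) = √(-47533 + 116) = √(-47417) = I*√47417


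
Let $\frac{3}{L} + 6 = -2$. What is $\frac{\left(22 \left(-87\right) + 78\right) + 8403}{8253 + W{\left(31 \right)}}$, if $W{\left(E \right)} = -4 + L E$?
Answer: $\frac{52536}{65899} \approx 0.79722$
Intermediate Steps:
$L = - \frac{3}{8}$ ($L = \frac{3}{-6 - 2} = \frac{3}{-8} = 3 \left(- \frac{1}{8}\right) = - \frac{3}{8} \approx -0.375$)
$W{\left(E \right)} = -4 - \frac{3 E}{8}$
$\frac{\left(22 \left(-87\right) + 78\right) + 8403}{8253 + W{\left(31 \right)}} = \frac{\left(22 \left(-87\right) + 78\right) + 8403}{8253 - \frac{125}{8}} = \frac{\left(-1914 + 78\right) + 8403}{8253 - \frac{125}{8}} = \frac{-1836 + 8403}{8253 - \frac{125}{8}} = \frac{6567}{\frac{65899}{8}} = 6567 \cdot \frac{8}{65899} = \frac{52536}{65899}$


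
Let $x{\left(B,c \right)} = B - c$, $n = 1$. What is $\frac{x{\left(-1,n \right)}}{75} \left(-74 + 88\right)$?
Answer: $- \frac{28}{75} \approx -0.37333$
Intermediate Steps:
$\frac{x{\left(-1,n \right)}}{75} \left(-74 + 88\right) = \frac{-1 - 1}{75} \left(-74 + 88\right) = \left(-1 - 1\right) \frac{1}{75} \cdot 14 = \left(-2\right) \frac{1}{75} \cdot 14 = \left(- \frac{2}{75}\right) 14 = - \frac{28}{75}$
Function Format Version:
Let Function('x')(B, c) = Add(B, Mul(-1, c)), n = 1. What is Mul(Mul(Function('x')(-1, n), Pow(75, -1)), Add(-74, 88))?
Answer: Rational(-28, 75) ≈ -0.37333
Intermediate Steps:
Mul(Mul(Function('x')(-1, n), Pow(75, -1)), Add(-74, 88)) = Mul(Mul(Add(-1, Mul(-1, 1)), Pow(75, -1)), Add(-74, 88)) = Mul(Mul(Add(-1, -1), Rational(1, 75)), 14) = Mul(Mul(-2, Rational(1, 75)), 14) = Mul(Rational(-2, 75), 14) = Rational(-28, 75)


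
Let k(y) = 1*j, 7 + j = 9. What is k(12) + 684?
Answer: 686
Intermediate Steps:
j = 2 (j = -7 + 9 = 2)
k(y) = 2 (k(y) = 1*2 = 2)
k(12) + 684 = 2 + 684 = 686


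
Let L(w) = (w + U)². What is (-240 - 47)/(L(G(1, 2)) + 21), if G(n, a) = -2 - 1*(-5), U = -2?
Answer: -287/22 ≈ -13.045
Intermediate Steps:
G(n, a) = 3 (G(n, a) = -2 + 5 = 3)
L(w) = (-2 + w)² (L(w) = (w - 2)² = (-2 + w)²)
(-240 - 47)/(L(G(1, 2)) + 21) = (-240 - 47)/((-2 + 3)² + 21) = -287/(1² + 21) = -287/(1 + 21) = -287/22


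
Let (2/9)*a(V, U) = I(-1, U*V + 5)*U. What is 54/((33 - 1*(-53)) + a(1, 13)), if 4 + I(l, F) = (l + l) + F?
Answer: 27/394 ≈ 0.068528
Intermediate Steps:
I(l, F) = -4 + F + 2*l (I(l, F) = -4 + ((l + l) + F) = -4 + (2*l + F) = -4 + (F + 2*l) = -4 + F + 2*l)
a(V, U) = 9*U*(-1 + U*V)/2 (a(V, U) = 9*((-4 + (U*V + 5) + 2*(-1))*U)/2 = 9*((-4 + (5 + U*V) - 2)*U)/2 = 9*((-1 + U*V)*U)/2 = 9*(U*(-1 + U*V))/2 = 9*U*(-1 + U*V)/2)
54/((33 - 1*(-53)) + a(1, 13)) = 54/((33 - 1*(-53)) + (9/2)*13*(-1 + 13*1)) = 54/((33 + 53) + (9/2)*13*(-1 + 13)) = 54/(86 + (9/2)*13*12) = 54/(86 + 702) = 54/788 = (1/788)*54 = 27/394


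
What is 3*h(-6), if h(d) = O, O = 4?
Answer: 12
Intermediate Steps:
h(d) = 4
3*h(-6) = 3*4 = 12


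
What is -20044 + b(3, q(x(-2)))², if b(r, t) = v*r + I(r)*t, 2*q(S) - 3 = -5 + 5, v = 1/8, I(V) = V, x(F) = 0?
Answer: -1281295/64 ≈ -20020.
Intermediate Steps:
v = ⅛ ≈ 0.12500
q(S) = 3/2 (q(S) = 3/2 + (-5 + 5)/2 = 3/2 + (½)*0 = 3/2 + 0 = 3/2)
b(r, t) = r/8 + r*t
-20044 + b(3, q(x(-2)))² = -20044 + (3*(⅛ + 3/2))² = -20044 + (3*(13/8))² = -20044 + (39/8)² = -20044 + 1521/64 = -1281295/64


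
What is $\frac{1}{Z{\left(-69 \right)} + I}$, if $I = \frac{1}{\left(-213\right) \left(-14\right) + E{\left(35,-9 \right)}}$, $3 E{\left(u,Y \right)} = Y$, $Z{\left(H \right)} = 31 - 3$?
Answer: $\frac{2979}{83413} \approx 0.035714$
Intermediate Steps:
$Z{\left(H \right)} = 28$
$E{\left(u,Y \right)} = \frac{Y}{3}$
$I = \frac{1}{2979}$ ($I = \frac{1}{\left(-213\right) \left(-14\right) + \frac{1}{3} \left(-9\right)} = \frac{1}{2982 - 3} = \frac{1}{2979} \approx 0.00033568$)
$\frac{1}{Z{\left(-69 \right)} + I} = \frac{1}{28 + \frac{1}{2979}} = \frac{1}{\frac{83413}{2979}} = \frac{2979}{83413}$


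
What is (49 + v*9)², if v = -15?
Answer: 7396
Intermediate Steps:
(49 + v*9)² = (49 - 15*9)² = (49 - 135)² = (-86)² = 7396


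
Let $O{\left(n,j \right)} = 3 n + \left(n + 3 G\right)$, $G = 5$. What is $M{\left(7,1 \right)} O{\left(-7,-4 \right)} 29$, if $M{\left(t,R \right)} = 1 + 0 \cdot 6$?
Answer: $-377$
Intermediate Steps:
$M{\left(t,R \right)} = 1$ ($M{\left(t,R \right)} = 1 + 0 = 1$)
$O{\left(n,j \right)} = 15 + 4 n$ ($O{\left(n,j \right)} = 3 n + \left(n + 3 \cdot 5\right) = 3 n + \left(n + 15\right) = 3 n + \left(15 + n\right) = 15 + 4 n$)
$M{\left(7,1 \right)} O{\left(-7,-4 \right)} 29 = 1 \left(15 + 4 \left(-7\right)\right) 29 = 1 \left(15 - 28\right) 29 = 1 \left(-13\right) 29 = \left(-13\right) 29 = -377$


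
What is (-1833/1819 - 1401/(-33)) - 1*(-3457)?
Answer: 70000423/20009 ≈ 3498.4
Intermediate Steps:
(-1833/1819 - 1401/(-33)) - 1*(-3457) = (-1833*1/1819 - 1401*(-1/33)) + 3457 = (-1833/1819 + 467/11) + 3457 = 829310/20009 + 3457 = 70000423/20009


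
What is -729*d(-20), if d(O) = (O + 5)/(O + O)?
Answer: -2187/8 ≈ -273.38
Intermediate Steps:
d(O) = (5 + O)/(2*O) (d(O) = (5 + O)/((2*O)) = (5 + O)*(1/(2*O)) = (5 + O)/(2*O))
-729*d(-20) = -729*(5 - 20)/(2*(-20)) = -729*(-1)*(-15)/(2*20) = -729*3/8 = -2187/8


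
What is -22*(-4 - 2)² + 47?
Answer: -745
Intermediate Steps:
-22*(-4 - 2)² + 47 = -22*(-6)² + 47 = -22*36 + 47 = -792 + 47 = -745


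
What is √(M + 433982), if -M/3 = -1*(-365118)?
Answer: 2*I*√165343 ≈ 813.25*I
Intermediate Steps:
M = -1095354 (M = -(-3)*(-365118) = -3*365118 = -1095354)
√(M + 433982) = √(-1095354 + 433982) = √(-661372) = 2*I*√165343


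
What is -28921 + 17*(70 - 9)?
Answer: -27884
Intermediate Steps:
-28921 + 17*(70 - 9) = -28921 + 17*61 = -28921 + 1037 = -27884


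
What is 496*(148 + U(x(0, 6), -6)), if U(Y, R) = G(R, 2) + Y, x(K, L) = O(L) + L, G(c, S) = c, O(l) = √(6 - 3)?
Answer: 73408 + 496*√3 ≈ 74267.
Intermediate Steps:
O(l) = √3
x(K, L) = L + √3 (x(K, L) = √3 + L = L + √3)
U(Y, R) = R + Y
496*(148 + U(x(0, 6), -6)) = 496*(148 + (-6 + (6 + √3))) = 496*(148 + √3) = 73408 + 496*√3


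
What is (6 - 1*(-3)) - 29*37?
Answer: -1064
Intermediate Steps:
(6 - 1*(-3)) - 29*37 = (6 + 3) - 1073 = 9 - 1073 = -1064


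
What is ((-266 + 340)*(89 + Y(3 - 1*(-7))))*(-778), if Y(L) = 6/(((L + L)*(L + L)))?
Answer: -256238579/50 ≈ -5.1248e+6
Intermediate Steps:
Y(L) = 3/(2*L²) (Y(L) = 6/(((2*L)*(2*L))) = 6/((4*L²)) = 6*(1/(4*L²)) = 3/(2*L²))
((-266 + 340)*(89 + Y(3 - 1*(-7))))*(-778) = ((-266 + 340)*(89 + 3/(2*(3 - 1*(-7))²)))*(-778) = (74*(89 + 3/(2*(3 + 7)²)))*(-778) = (74*(89 + (3/2)/10²))*(-778) = (74*(89 + (3/2)*(1/100)))*(-778) = (74*(89 + 3/200))*(-778) = (74*(17803/200))*(-778) = (658711/100)*(-778) = -256238579/50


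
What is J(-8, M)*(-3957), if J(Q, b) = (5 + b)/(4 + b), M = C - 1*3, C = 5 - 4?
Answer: -11871/2 ≈ -5935.5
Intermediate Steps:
C = 1
M = -2 (M = 1 - 1*3 = 1 - 3 = -2)
J(Q, b) = (5 + b)/(4 + b)
J(-8, M)*(-3957) = ((5 - 2)/(4 - 2))*(-3957) = (3/2)*(-3957) = -11871/2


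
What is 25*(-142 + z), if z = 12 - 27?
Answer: -3925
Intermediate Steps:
z = -15
25*(-142 + z) = 25*(-142 - 15) = 25*(-157) = -3925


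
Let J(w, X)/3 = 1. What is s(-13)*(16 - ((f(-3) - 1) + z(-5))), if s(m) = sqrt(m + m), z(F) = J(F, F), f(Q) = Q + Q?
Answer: 20*I*sqrt(26) ≈ 101.98*I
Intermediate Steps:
J(w, X) = 3 (J(w, X) = 3*1 = 3)
f(Q) = 2*Q
z(F) = 3
s(m) = sqrt(2)*sqrt(m) (s(m) = sqrt(2*m) = sqrt(2)*sqrt(m))
s(-13)*(16 - ((f(-3) - 1) + z(-5))) = (sqrt(2)*sqrt(-13))*(16 - ((2*(-3) - 1) + 3)) = (sqrt(2)*(I*sqrt(13)))*(16 - ((-6 - 1) + 3)) = (I*sqrt(26))*(16 - (-7 + 3)) = (I*sqrt(26))*(16 - 1*(-4)) = (I*sqrt(26))*(16 + 4) = (I*sqrt(26))*20 = 20*I*sqrt(26)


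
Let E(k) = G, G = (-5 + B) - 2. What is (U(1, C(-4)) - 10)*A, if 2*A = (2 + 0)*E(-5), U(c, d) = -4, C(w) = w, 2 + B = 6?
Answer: 42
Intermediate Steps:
B = 4 (B = -2 + 6 = 4)
G = -3 (G = (-5 + 4) - 2 = -1 - 2 = -3)
E(k) = -3
A = -3 (A = ((2 + 0)*(-3))/2 = (2*(-3))/2 = (½)*(-6) = -3)
(U(1, C(-4)) - 10)*A = (-4 - 10)*(-3) = -14*(-3) = 42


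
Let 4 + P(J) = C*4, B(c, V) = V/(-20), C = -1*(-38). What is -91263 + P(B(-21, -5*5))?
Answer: -91115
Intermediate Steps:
C = 38
B(c, V) = -V/20 (B(c, V) = V*(-1/20) = -V/20)
P(J) = 148 (P(J) = -4 + 38*4 = -4 + 152 = 148)
-91263 + P(B(-21, -5*5)) = -91263 + 148 = -91115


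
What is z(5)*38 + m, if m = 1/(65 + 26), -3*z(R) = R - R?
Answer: 1/91 ≈ 0.010989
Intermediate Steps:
z(R) = 0 (z(R) = -(R - R)/3 = -⅓*0 = 0)
m = 1/91 ≈ 0.010989
z(5)*38 + m = 0*38 + 1/91 = 0 + 1/91 = 1/91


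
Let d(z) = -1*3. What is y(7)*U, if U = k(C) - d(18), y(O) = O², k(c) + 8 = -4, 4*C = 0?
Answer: -441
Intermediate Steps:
d(z) = -3
C = 0 (C = (¼)*0 = 0)
k(c) = -12 (k(c) = -8 - 4 = -12)
U = -9 (U = -12 - 1*(-3) = -12 + 3 = -9)
y(7)*U = 7²*(-9) = 49*(-9) = -441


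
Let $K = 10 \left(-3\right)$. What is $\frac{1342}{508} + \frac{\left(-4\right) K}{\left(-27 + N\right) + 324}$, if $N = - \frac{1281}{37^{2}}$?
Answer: $\frac{6535239}{2144776} \approx 3.0471$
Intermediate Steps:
$N = - \frac{1281}{1369} \approx -0.93572$
$K = -30$
$\frac{1342}{508} + \frac{\left(-4\right) K}{\left(-27 + N\right) + 324} = \frac{1342}{508} + \frac{\left(-4\right) \left(-30\right)}{\left(-27 - \frac{1281}{1369}\right) + 324} = 1342 \cdot \frac{1}{508} + \frac{120}{- \frac{38244}{1369} + 324} = \frac{671}{254} + \frac{120}{\frac{405312}{1369}} = \frac{671}{254} + 120 \cdot \frac{1369}{405312} = \frac{671}{254} + \frac{6845}{16888} = \frac{6535239}{2144776}$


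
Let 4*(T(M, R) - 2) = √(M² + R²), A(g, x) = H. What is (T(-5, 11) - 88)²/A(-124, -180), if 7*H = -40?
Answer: -414687/320 + 301*√146/40 ≈ -1205.0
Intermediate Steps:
H = -40/7 (H = (⅐)*(-40) = -40/7 ≈ -5.7143)
A(g, x) = -40/7
T(M, R) = 2 + √(M² + R²)/4
(T(-5, 11) - 88)²/A(-124, -180) = ((2 + √((-5)² + 11²)/4) - 88)²/(-40/7) = ((2 + √(25 + 121)/4) - 88)²*(-7/40) = ((2 + √146/4) - 88)²*(-7/40) = (-86 + √146/4)²*(-7/40) = -7*(-86 + √146/4)²/40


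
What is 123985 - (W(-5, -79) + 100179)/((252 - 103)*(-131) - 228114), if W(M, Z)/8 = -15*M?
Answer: 30702878284/247633 ≈ 1.2399e+5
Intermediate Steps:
W(M, Z) = -120*M (W(M, Z) = 8*(-15*M) = -120*M)
123985 - (W(-5, -79) + 100179)/((252 - 103)*(-131) - 228114) = 123985 - (-120*(-5) + 100179)/((252 - 103)*(-131) - 228114) = 123985 - (600 + 100179)/(149*(-131) - 228114) = 123985 - 100779/(-19519 - 228114) = 123985 - 100779/(-247633) = 123985 - 100779*(-1)/247633 = 123985 - 1*(-100779/247633) = 123985 + 100779/247633 = 30702878284/247633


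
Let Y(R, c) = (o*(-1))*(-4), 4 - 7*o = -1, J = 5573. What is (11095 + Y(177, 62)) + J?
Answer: 116696/7 ≈ 16671.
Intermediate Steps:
o = 5/7 (o = 4/7 - ⅐*(-1) = 4/7 + ⅐ = 5/7 ≈ 0.71429)
Y(R, c) = 20/7 (Y(R, c) = ((5/7)*(-1))*(-4) = -5/7*(-4) = 20/7)
(11095 + Y(177, 62)) + J = (11095 + 20/7) + 5573 = 77685/7 + 5573 = 116696/7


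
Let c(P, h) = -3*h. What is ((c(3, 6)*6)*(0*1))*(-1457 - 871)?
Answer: 0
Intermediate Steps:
((c(3, 6)*6)*(0*1))*(-1457 - 871) = ((-3*6*6)*(0*1))*(-1457 - 871) = (-18*6*0)*(-2328) = -108*0*(-2328) = 0*(-2328) = 0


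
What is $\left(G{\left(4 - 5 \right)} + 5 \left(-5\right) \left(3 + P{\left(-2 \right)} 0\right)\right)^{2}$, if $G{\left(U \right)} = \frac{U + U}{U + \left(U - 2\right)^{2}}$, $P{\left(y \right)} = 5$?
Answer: $\frac{90601}{16} \approx 5662.6$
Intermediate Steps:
$G{\left(U \right)} = \frac{2 U}{U + \left(-2 + U\right)^{2}}$
$\left(G{\left(4 - 5 \right)} + 5 \left(-5\right) \left(3 + P{\left(-2 \right)} 0\right)\right)^{2} = \left(\frac{2 \left(4 - 5\right)}{\left(4 - 5\right) + \left(-2 + \left(4 - 5\right)\right)^{2}} + 5 \left(-5\right) \left(3 + 5 \cdot 0\right)\right)^{2} = \left(2 \left(-1\right) \frac{1}{-1 + \left(-2 - 1\right)^{2}} - 25 \left(3 + 0\right)\right)^{2} = \left(2 \left(-1\right) \frac{1}{-1 + \left(-3\right)^{2}} - 75\right)^{2} = \left(2 \left(-1\right) \frac{1}{-1 + 9} - 75\right)^{2} = \left(2 \left(-1\right) \frac{1}{8} - 75\right)^{2} = \left(- \frac{1}{4} - 75\right)^{2} = \left(- \frac{301}{4}\right)^{2} = \frac{90601}{16}$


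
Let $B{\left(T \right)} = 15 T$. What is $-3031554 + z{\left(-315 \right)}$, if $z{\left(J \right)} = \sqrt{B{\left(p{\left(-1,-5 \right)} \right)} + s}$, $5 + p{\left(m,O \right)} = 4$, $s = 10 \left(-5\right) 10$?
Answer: $-3031554 + i \sqrt{515} \approx -3.0316 \cdot 10^{6} + 22.694 i$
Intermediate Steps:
$s = -500$ ($s = \left(-50\right) 10 = -500$)
$p{\left(m,O \right)} = -1$ ($p{\left(m,O \right)} = -5 + 4 = -1$)
$z{\left(J \right)} = i \sqrt{515}$ ($z{\left(J \right)} = \sqrt{15 \left(-1\right) - 500} = \sqrt{-15 - 500} = \sqrt{-515} = i \sqrt{515}$)
$-3031554 + z{\left(-315 \right)} = -3031554 + i \sqrt{515}$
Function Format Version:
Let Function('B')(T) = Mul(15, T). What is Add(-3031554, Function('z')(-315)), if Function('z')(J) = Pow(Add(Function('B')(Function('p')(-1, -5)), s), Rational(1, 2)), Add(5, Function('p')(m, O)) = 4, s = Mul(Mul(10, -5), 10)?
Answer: Add(-3031554, Mul(I, Pow(515, Rational(1, 2)))) ≈ Add(-3.0316e+6, Mul(22.694, I))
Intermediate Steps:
s = -500 (s = Mul(-50, 10) = -500)
Function('p')(m, O) = -1 (Function('p')(m, O) = Add(-5, 4) = -1)
Function('z')(J) = Mul(I, Pow(515, Rational(1, 2))) (Function('z')(J) = Pow(Add(Mul(15, -1), -500), Rational(1, 2)) = Pow(Add(-15, -500), Rational(1, 2)) = Pow(-515, Rational(1, 2)) = Mul(I, Pow(515, Rational(1, 2))))
Add(-3031554, Function('z')(-315)) = Add(-3031554, Mul(I, Pow(515, Rational(1, 2))))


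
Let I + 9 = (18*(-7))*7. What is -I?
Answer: 891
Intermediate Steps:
I = -891 (I = -9 + (18*(-7))*7 = -9 - 126*7 = -9 - 882 = -891)
-I = -1*(-891) = 891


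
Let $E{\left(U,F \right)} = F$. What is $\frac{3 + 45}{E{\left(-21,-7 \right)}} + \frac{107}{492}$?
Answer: $- \frac{22867}{3444} \approx -6.6397$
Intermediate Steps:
$\frac{3 + 45}{E{\left(-21,-7 \right)}} + \frac{107}{492} = \frac{3 + 45}{-7} + \frac{107}{492} = 48 \left(- \frac{1}{7}\right) + 107 \cdot \frac{1}{492} = - \frac{48}{7} + \frac{107}{492} = - \frac{22867}{3444}$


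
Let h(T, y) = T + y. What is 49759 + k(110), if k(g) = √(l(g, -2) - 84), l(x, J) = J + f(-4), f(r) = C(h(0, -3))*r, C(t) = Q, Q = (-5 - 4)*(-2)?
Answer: 49759 + I*√158 ≈ 49759.0 + 12.57*I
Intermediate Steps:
Q = 18 (Q = -9*(-2) = 18)
C(t) = 18
f(r) = 18*r
l(x, J) = -72 + J (l(x, J) = J + 18*(-4) = J - 72 = -72 + J)
k(g) = I*√158 (k(g) = √((-72 - 2) - 84) = √(-74 - 84) = √(-158) = I*√158)
49759 + k(110) = 49759 + I*√158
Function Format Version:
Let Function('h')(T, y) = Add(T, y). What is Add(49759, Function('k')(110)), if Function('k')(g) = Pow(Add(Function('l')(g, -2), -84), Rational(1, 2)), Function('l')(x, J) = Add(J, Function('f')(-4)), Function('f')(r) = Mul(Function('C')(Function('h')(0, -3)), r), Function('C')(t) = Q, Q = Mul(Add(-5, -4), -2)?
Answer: Add(49759, Mul(I, Pow(158, Rational(1, 2)))) ≈ Add(49759., Mul(12.570, I))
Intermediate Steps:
Q = 18 (Q = Mul(-9, -2) = 18)
Function('C')(t) = 18
Function('f')(r) = Mul(18, r)
Function('l')(x, J) = Add(-72, J) (Function('l')(x, J) = Add(J, Mul(18, -4)) = Add(J, -72) = Add(-72, J))
Function('k')(g) = Mul(I, Pow(158, Rational(1, 2))) (Function('k')(g) = Pow(Add(Add(-72, -2), -84), Rational(1, 2)) = Pow(Add(-74, -84), Rational(1, 2)) = Pow(-158, Rational(1, 2)) = Mul(I, Pow(158, Rational(1, 2))))
Add(49759, Function('k')(110)) = Add(49759, Mul(I, Pow(158, Rational(1, 2))))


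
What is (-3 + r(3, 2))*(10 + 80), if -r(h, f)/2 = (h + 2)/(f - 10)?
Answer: -315/2 ≈ -157.50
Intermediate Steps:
r(h, f) = -2*(2 + h)/(-10 + f) (r(h, f) = -2*(h + 2)/(f - 10) = -2*(2 + h)/(-10 + f))
(-3 + r(3, 2))*(10 + 80) = (-3 + 2*(-2 - 1*3)/(-10 + 2))*(10 + 80) = (-3 + 2*(-2 - 3)/(-8))*90 = (-3 + 2*(-⅛)*(-5))*90 = (-3 + 5/4)*90 = -7/4*90 = -315/2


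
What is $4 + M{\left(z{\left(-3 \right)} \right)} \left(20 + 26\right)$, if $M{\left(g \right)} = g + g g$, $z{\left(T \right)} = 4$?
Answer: $924$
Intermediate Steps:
$M{\left(g \right)} = g + g^{2}$
$4 + M{\left(z{\left(-3 \right)} \right)} \left(20 + 26\right) = 4 + 4 \left(1 + 4\right) \left(20 + 26\right) = 4 + 4 \cdot 5 \cdot 46 = 4 + 20 \cdot 46 = 4 + 920 = 924$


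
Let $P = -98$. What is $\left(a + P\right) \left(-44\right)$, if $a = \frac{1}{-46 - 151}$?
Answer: $\frac{849508}{197} \approx 4312.2$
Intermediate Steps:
$a = - \frac{1}{197}$ ($a = \frac{1}{-197} = - \frac{1}{197} \approx -0.0050761$)
$\left(a + P\right) \left(-44\right) = \left(- \frac{1}{197} - 98\right) \left(-44\right) = \left(- \frac{19307}{197}\right) \left(-44\right) = \frac{849508}{197}$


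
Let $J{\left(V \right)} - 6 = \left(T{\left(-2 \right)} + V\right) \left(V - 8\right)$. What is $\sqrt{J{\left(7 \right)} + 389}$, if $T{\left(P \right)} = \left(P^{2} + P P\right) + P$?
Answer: $\sqrt{382} \approx 19.545$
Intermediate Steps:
$T{\left(P \right)} = P + 2 P^{2}$ ($T{\left(P \right)} = \left(P^{2} + P^{2}\right) + P = 2 P^{2} + P = P + 2 P^{2}$)
$J{\left(V \right)} = 6 + \left(-8 + V\right) \left(6 + V\right)$ ($J{\left(V \right)} = 6 + \left(- 2 \left(1 + 2 \left(-2\right)\right) + V\right) \left(V - 8\right) = 6 + \left(- 2 \left(1 - 4\right) + V\right) \left(-8 + V\right) = 6 + \left(\left(-2\right) \left(-3\right) + V\right) \left(-8 + V\right) = 6 + \left(6 + V\right) \left(-8 + V\right) = 6 + \left(-8 + V\right) \left(6 + V\right)$)
$\sqrt{J{\left(7 \right)} + 389} = \sqrt{\left(-42 + 7^{2} - 14\right) + 389} = \sqrt{\left(-42 + 49 - 14\right) + 389} = \sqrt{-7 + 389} = \sqrt{382}$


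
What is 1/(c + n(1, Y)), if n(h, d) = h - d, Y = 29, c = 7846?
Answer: 1/7818 ≈ 0.00012791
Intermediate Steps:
1/(c + n(1, Y)) = 1/(7846 + (1 - 1*29)) = 1/(7846 + (1 - 29)) = 1/(7846 - 28) = 1/7818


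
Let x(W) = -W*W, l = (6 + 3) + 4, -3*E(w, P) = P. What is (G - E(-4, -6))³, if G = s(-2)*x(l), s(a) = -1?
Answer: 4657463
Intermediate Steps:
E(w, P) = -P/3
l = 13 (l = 9 + 4 = 13)
x(W) = -W²
G = 169 (G = -(-1)*13² = -(-1)*169 = -1*(-169) = 169)
(G - E(-4, -6))³ = (169 - (-1)*(-6)/3)³ = (169 - 1*2)³ = (169 - 2)³ = 167³ = 4657463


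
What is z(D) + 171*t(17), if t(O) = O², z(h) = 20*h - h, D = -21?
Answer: 49020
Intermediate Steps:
z(h) = 19*h
z(D) + 171*t(17) = 19*(-21) + 171*17² = -399 + 171*289 = -399 + 49419 = 49020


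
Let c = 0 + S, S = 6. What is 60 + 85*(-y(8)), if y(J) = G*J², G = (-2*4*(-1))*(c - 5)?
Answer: -43460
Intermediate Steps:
c = 6 (c = 0 + 6 = 6)
G = 8 (G = (-2*4*(-1))*(6 - 5) = -8*(-1)*1 = 8*1 = 8)
y(J) = 8*J²
60 + 85*(-y(8)) = 60 + 85*(-8*8²) = 60 + 85*(-8*64) = 60 + 85*(-1*512) = 60 + 85*(-512) = 60 - 43520 = -43460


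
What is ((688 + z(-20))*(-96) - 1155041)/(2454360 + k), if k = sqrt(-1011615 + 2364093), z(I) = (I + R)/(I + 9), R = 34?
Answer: -5493935553100/11043783038057 + 13430635*sqrt(1352478)/66262698228342 ≈ -0.49723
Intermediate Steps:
z(I) = (34 + I)/(9 + I) (z(I) = (I + 34)/(I + 9) = (34 + I)/(9 + I))
k = sqrt(1352478) ≈ 1163.0
((688 + z(-20))*(-96) - 1155041)/(2454360 + k) = ((688 + (34 - 20)/(9 - 20))*(-96) - 1155041)/(2454360 + sqrt(1352478)) = ((688 + 14/(-11))*(-96) - 1155041)/(2454360 + sqrt(1352478)) = ((688 - 1/11*14)*(-96) - 1155041)/(2454360 + sqrt(1352478)) = ((688 - 14/11)*(-96) - 1155041)/(2454360 + sqrt(1352478)) = ((7554/11)*(-96) - 1155041)/(2454360 + sqrt(1352478)) = (-725184/11 - 1155041)/(2454360 + sqrt(1352478)) = -13430635/(11*(2454360 + sqrt(1352478)))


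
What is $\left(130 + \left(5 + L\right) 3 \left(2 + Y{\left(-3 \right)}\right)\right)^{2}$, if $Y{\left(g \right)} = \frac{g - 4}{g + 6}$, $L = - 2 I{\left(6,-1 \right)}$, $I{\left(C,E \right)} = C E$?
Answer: $12769$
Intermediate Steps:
$L = 12$ ($L = - 2 \cdot 6 \left(-1\right) = \left(-2\right) \left(-6\right) = 12$)
$Y{\left(g \right)} = \frac{-4 + g}{6 + g}$
$\left(130 + \left(5 + L\right) 3 \left(2 + Y{\left(-3 \right)}\right)\right)^{2} = \left(130 + \left(5 + 12\right) 3 \left(2 + \frac{-4 - 3}{6 - 3}\right)\right)^{2} = \left(130 + 17 \cdot 3 \left(2 + \frac{1}{3} \left(-7\right)\right)\right)^{2} = \left(130 + 51 \left(2 + \frac{1}{3} \left(-7\right)\right)\right)^{2} = \left(130 + 51 \left(2 - \frac{7}{3}\right)\right)^{2} = \left(130 + 51 \left(- \frac{1}{3}\right)\right)^{2} = \left(130 - 17\right)^{2} = 113^{2} = 12769$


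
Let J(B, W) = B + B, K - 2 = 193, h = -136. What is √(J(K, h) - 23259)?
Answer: 33*I*√21 ≈ 151.23*I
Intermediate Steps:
K = 195 (K = 2 + 193 = 195)
J(B, W) = 2*B
√(J(K, h) - 23259) = √(2*195 - 23259) = √(390 - 23259) = √(-22869) = 33*I*√21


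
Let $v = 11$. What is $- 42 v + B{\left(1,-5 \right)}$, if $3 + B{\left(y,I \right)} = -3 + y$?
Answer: $-467$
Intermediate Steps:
$B{\left(y,I \right)} = -6 + y$ ($B{\left(y,I \right)} = -3 + \left(-3 + y\right) = -6 + y$)
$- 42 v + B{\left(1,-5 \right)} = \left(-42\right) 11 + \left(-6 + 1\right) = -462 - 5 = -467$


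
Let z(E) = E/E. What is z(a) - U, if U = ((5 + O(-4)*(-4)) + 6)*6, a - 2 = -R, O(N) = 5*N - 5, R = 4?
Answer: -665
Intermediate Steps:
O(N) = -5 + 5*N
a = -2 (a = 2 - 1*4 = 2 - 4 = -2)
z(E) = 1
U = 666 (U = ((5 + (-5 + 5*(-4))*(-4)) + 6)*6 = ((5 + (-5 - 20)*(-4)) + 6)*6 = ((5 - 25*(-4)) + 6)*6 = ((5 + 100) + 6)*6 = (105 + 6)*6 = 111*6 = 666)
z(a) - U = 1 - 1*666 = 1 - 666 = -665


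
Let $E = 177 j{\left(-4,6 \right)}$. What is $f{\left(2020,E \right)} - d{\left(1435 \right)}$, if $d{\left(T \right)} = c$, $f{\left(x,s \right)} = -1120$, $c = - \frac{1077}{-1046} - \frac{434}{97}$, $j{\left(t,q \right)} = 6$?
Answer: $- \frac{113287945}{101462} \approx -1116.6$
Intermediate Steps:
$c = - \frac{349495}{101462}$ ($c = \left(-1077\right) \left(- \frac{1}{1046}\right) - \frac{434}{97} = \frac{1077}{1046} - \frac{434}{97} = - \frac{349495}{101462} \approx -3.4446$)
$E = 1062$ ($E = 177 \cdot 6 = 1062$)
$d{\left(T \right)} = - \frac{349495}{101462}$
$f{\left(2020,E \right)} - d{\left(1435 \right)} = -1120 - - \frac{349495}{101462} = -1120 + \frac{349495}{101462} = - \frac{113287945}{101462}$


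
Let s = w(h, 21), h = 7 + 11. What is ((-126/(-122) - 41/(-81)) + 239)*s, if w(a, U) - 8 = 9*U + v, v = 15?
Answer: 251962636/4941 ≈ 50994.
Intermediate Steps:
h = 18
w(a, U) = 23 + 9*U (w(a, U) = 8 + (9*U + 15) = 8 + (15 + 9*U) = 23 + 9*U)
s = 212 (s = 23 + 9*21 = 23 + 189 = 212)
((-126/(-122) - 41/(-81)) + 239)*s = ((-126/(-122) - 41/(-81)) + 239)*212 = ((-126*(-1/122) - 41*(-1/81)) + 239)*212 = ((63/61 + 41/81) + 239)*212 = (7604/4941 + 239)*212 = (1188503/4941)*212 = 251962636/4941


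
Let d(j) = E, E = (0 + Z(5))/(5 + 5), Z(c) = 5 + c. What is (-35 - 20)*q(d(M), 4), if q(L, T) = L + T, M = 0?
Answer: -275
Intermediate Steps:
E = 1 (E = (0 + (5 + 5))/(5 + 5) = (0 + 10)/10 = 10*(⅒) = 1)
d(j) = 1
(-35 - 20)*q(d(M), 4) = (-35 - 20)*(1 + 4) = -55*5 = -275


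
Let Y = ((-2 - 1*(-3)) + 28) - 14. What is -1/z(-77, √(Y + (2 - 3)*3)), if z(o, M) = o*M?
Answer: √3/462 ≈ 0.0037490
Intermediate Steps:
Y = 15 (Y = ((-2 + 3) + 28) - 14 = (1 + 28) - 14 = 29 - 14 = 15)
z(o, M) = M*o
-1/z(-77, √(Y + (2 - 3)*3)) = -1/(√(15 + (2 - 3)*3)*(-77)) = -1/(√(15 - 1*3)*(-77)) = -1/(√(15 - 3)*(-77)) = -1/(√12*(-77)) = -1/((2*√3)*(-77)) = -1/((-154*√3)) = -(-1)*√3/462 = √3/462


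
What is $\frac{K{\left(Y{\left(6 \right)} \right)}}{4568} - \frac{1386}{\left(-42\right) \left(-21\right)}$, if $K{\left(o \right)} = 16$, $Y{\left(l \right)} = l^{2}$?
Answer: $- \frac{6267}{3997} \approx -1.5679$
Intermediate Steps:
$\frac{K{\left(Y{\left(6 \right)} \right)}}{4568} - \frac{1386}{\left(-42\right) \left(-21\right)} = \frac{16}{4568} - \frac{1386}{\left(-42\right) \left(-21\right)} = 16 \cdot \frac{1}{4568} - \frac{1386}{882} = \frac{2}{571} - \frac{11}{7} = - \frac{6267}{3997}$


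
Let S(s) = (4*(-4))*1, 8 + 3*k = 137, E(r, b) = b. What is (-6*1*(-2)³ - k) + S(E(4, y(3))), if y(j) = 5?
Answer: -11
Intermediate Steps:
k = 43 (k = -8/3 + (⅓)*137 = -8/3 + 137/3 = 43)
S(s) = -16 (S(s) = -16*1 = -16)
(-6*1*(-2)³ - k) + S(E(4, y(3))) = (-6*1*(-2)³ - 1*43) - 16 = (-6*(-8) - 43) - 16 = (48 - 43) - 16 = 5 - 16 = -11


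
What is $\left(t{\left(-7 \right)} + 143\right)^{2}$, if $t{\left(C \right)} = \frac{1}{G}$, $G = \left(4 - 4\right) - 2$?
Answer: $\frac{81225}{4} \approx 20306.0$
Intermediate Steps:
$G = -2$ ($G = 0 - 2 = -2$)
$t{\left(C \right)} = - \frac{1}{2}$ ($t{\left(C \right)} = \frac{1}{-2} = - \frac{1}{2}$)
$\left(t{\left(-7 \right)} + 143\right)^{2} = \left(- \frac{1}{2} + 143\right)^{2} = \left(\frac{285}{2}\right)^{2} = \frac{81225}{4}$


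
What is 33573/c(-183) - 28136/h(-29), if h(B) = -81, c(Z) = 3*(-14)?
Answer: -512567/1134 ≈ -452.00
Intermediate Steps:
c(Z) = -42
33573/c(-183) - 28136/h(-29) = 33573/(-42) - 28136/(-81) = 33573*(-1/42) - 28136*(-1/81) = -11191/14 + 28136/81 = -512567/1134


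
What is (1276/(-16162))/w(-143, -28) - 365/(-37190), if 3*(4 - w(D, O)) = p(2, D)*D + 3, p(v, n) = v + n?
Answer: 1983890489/201897659602 ≈ 0.0098262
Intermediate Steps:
p(v, n) = n + v
w(D, O) = 3 - D*(2 + D)/3 (w(D, O) = 4 - ((D + 2)*D + 3)/3 = 4 - ((2 + D)*D + 3)/3 = 4 - (D*(2 + D) + 3)/3 = 4 - (3 + D*(2 + D))/3 = 4 + (-1 - D*(2 + D)/3) = 3 - D*(2 + D)/3)
(1276/(-16162))/w(-143, -28) - 365/(-37190) = (1276/(-16162))/(3 - 1/3*(-143)*(2 - 143)) - 365/(-37190) = (1276*(-1/16162))/(3 - 1/3*(-143)*(-141)) - 365*(-1/37190) = -638/(8081*(3 - 6721)) + 73/7438 = -638/8081/(-6718) + 73/7438 = -638/8081*(-1/6718) + 73/7438 = 319/27144079 + 73/7438 = 1983890489/201897659602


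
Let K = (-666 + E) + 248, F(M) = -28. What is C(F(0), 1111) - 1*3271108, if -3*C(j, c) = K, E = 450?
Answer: -9813356/3 ≈ -3.2711e+6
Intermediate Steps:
K = 32 (K = (-666 + 450) + 248 = -216 + 248 = 32)
C(j, c) = -32/3 (C(j, c) = -1/3*32 = -32/3)
C(F(0), 1111) - 1*3271108 = -32/3 - 1*3271108 = -32/3 - 3271108 = -9813356/3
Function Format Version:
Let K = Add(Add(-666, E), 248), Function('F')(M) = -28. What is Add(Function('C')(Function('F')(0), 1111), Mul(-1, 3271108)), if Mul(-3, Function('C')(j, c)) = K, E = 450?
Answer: Rational(-9813356, 3) ≈ -3.2711e+6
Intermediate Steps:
K = 32 (K = Add(Add(-666, 450), 248) = Add(-216, 248) = 32)
Function('C')(j, c) = Rational(-32, 3) (Function('C')(j, c) = Mul(Rational(-1, 3), 32) = Rational(-32, 3))
Add(Function('C')(Function('F')(0), 1111), Mul(-1, 3271108)) = Add(Rational(-32, 3), Mul(-1, 3271108)) = Add(Rational(-32, 3), -3271108) = Rational(-9813356, 3)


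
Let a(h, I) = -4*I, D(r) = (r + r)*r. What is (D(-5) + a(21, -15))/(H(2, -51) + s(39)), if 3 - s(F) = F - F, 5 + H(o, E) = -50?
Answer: -55/26 ≈ -2.1154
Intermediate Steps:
H(o, E) = -55 (H(o, E) = -5 - 50 = -55)
D(r) = 2*r² (D(r) = (2*r)*r = 2*r²)
s(F) = 3 (s(F) = 3 - (F - F) = 3 - 1*0 = 3 + 0 = 3)
(D(-5) + a(21, -15))/(H(2, -51) + s(39)) = (2*(-5)² - 4*(-15))/(-55 + 3) = (2*25 + 60)/(-52) = (50 + 60)*(-1/52) = 110*(-1/52) = -55/26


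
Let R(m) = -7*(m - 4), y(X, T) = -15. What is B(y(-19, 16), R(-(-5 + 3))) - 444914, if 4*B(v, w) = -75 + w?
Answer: -1779717/4 ≈ -4.4493e+5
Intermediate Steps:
R(m) = 28 - 7*m (R(m) = -7*(-4 + m) = 28 - 7*m)
B(v, w) = -75/4 + w/4 (B(v, w) = (-75 + w)/4 = -75/4 + w/4)
B(y(-19, 16), R(-(-5 + 3))) - 444914 = (-75/4 + (28 - (-7)*(-5 + 3))/4) - 444914 = (-75/4 + (28 - (-7)*(-2))/4) - 444914 = (-75/4 + (28 - 7*2)/4) - 444914 = (-75/4 + (28 - 14)/4) - 444914 = (-75/4 + (¼)*14) - 444914 = (-75/4 + 7/2) - 444914 = -61/4 - 444914 = -1779717/4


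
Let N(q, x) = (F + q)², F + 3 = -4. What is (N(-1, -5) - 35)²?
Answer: 841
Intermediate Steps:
F = -7 (F = -3 - 4 = -7)
N(q, x) = (-7 + q)²
(N(-1, -5) - 35)² = ((-7 - 1)² - 35)² = ((-8)² - 35)² = (64 - 35)² = 29² = 841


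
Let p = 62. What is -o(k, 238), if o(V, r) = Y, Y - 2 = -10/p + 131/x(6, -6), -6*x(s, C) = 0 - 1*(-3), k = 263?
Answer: 8065/31 ≈ 260.16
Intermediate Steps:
x(s, C) = -½ (x(s, C) = -(0 - 1*(-3))/6 = -(0 + 3)/6 = -⅙*3 = -½)
Y = -8065/31 (Y = 2 + (-10/62 + 131/(-½)) = 2 + (-10*1/62 + 131*(-2)) = 2 + (-5/31 - 262) = 2 - 8127/31 = -8065/31 ≈ -260.16)
o(V, r) = -8065/31
-o(k, 238) = -1*(-8065/31) = 8065/31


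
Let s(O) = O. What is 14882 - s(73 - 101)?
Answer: 14910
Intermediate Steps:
14882 - s(73 - 101) = 14882 - (73 - 101) = 14882 - 1*(-28) = 14882 + 28 = 14910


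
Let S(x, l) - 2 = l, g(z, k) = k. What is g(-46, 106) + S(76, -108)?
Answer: 0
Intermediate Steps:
S(x, l) = 2 + l
g(-46, 106) + S(76, -108) = 106 + (2 - 108) = 106 - 106 = 0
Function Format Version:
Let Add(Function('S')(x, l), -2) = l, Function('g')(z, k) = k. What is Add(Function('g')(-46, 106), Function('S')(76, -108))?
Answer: 0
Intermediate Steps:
Function('S')(x, l) = Add(2, l)
Add(Function('g')(-46, 106), Function('S')(76, -108)) = Add(106, Add(2, -108)) = Add(106, -106) = 0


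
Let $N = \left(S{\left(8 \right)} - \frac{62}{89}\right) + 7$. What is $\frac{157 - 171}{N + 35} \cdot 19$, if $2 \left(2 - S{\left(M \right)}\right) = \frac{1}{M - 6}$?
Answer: $- \frac{94696}{15327} \approx -6.1784$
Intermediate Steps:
$S{\left(M \right)} = 2 - \frac{1}{2 \left(-6 + M\right)}$ ($S{\left(M \right)} = 2 - \frac{1}{2 \left(M - 6\right)} = 2 - \frac{1}{2 \left(-6 + M\right)}$)
$N = \frac{2867}{356}$ ($N = \left(\frac{-25 + 4 \cdot 8}{2 \left(-6 + 8\right)} - \frac{62}{89}\right) + 7 = \left(\frac{-25 + 32}{2 \cdot 2} - \frac{62}{89}\right) + 7 = \left(\frac{1}{2} \cdot \frac{1}{2} \cdot 7 - \frac{62}{89}\right) + 7 = \left(\frac{7}{4} - \frac{62}{89}\right) + 7 = \frac{375}{356} + 7 = \frac{2867}{356} \approx 8.0534$)
$\frac{157 - 171}{N + 35} \cdot 19 = \frac{157 - 171}{\frac{2867}{356} + 35} \cdot 19 = - \frac{14}{\frac{15327}{356}} \cdot 19 = \left(-14\right) \frac{356}{15327} \cdot 19 = \left(- \frac{4984}{15327}\right) 19 = - \frac{94696}{15327}$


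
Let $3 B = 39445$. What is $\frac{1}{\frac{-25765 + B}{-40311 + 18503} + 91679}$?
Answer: $\frac{32712}{2999022373} \approx 1.0908 \cdot 10^{-5}$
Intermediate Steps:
$B = \frac{39445}{3}$ ($B = \frac{1}{3} \cdot 39445 = \frac{39445}{3} \approx 13148.0$)
$\frac{1}{\frac{-25765 + B}{-40311 + 18503} + 91679} = \frac{1}{\frac{-25765 + \frac{39445}{3}}{-40311 + 18503} + 91679} = \frac{1}{- \frac{37850}{3 \left(-21808\right)} + 91679} = \frac{1}{\left(- \frac{37850}{3}\right) \left(- \frac{1}{21808}\right) + 91679} = \frac{1}{\frac{18925}{32712} + 91679} = \frac{1}{\frac{2999022373}{32712}} = \frac{32712}{2999022373}$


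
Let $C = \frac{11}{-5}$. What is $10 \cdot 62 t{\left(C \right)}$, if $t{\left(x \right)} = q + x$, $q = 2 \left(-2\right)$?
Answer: $-3844$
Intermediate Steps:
$q = -4$
$C = - \frac{11}{5}$ ($C = 11 \left(- \frac{1}{5}\right) = - \frac{11}{5} \approx -2.2$)
$t{\left(x \right)} = -4 + x$
$10 \cdot 62 t{\left(C \right)} = 10 \cdot 62 \left(-4 - \frac{11}{5}\right) = 620 \left(- \frac{31}{5}\right) = -3844$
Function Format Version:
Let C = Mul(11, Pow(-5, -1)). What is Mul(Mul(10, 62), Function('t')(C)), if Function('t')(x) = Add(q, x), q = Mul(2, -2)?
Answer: -3844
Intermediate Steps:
q = -4
C = Rational(-11, 5) (C = Mul(11, Rational(-1, 5)) = Rational(-11, 5) ≈ -2.2000)
Function('t')(x) = Add(-4, x)
Mul(Mul(10, 62), Function('t')(C)) = Mul(Mul(10, 62), Add(-4, Rational(-11, 5))) = Mul(620, Rational(-31, 5)) = -3844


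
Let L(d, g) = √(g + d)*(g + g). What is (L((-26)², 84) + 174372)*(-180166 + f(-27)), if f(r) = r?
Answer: -31420613796 - 60544848*√190 ≈ -3.2255e+10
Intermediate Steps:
L(d, g) = 2*g*√(d + g) (L(d, g) = √(d + g)*(2*g) = 2*g*√(d + g))
(L((-26)², 84) + 174372)*(-180166 + f(-27)) = (2*84*√((-26)² + 84) + 174372)*(-180166 - 27) = (2*84*√(676 + 84) + 174372)*(-180193) = (2*84*√760 + 174372)*(-180193) = (2*84*(2*√190) + 174372)*(-180193) = (336*√190 + 174372)*(-180193) = (174372 + 336*√190)*(-180193) = -31420613796 - 60544848*√190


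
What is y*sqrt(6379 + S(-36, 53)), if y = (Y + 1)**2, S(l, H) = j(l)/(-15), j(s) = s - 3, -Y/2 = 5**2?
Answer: 4802*sqrt(39885)/5 ≈ 1.9180e+5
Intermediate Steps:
Y = -50 (Y = -2*5**2 = -2*25 = -50)
j(s) = -3 + s
S(l, H) = 1/5 - l/15 (S(l, H) = (-3 + l)/(-15) = (-3 + l)*(-1/15) = 1/5 - l/15)
y = 2401 (y = (-50 + 1)**2 = (-49)**2 = 2401)
y*sqrt(6379 + S(-36, 53)) = 2401*sqrt(6379 + (1/5 - 1/15*(-36))) = 2401*sqrt(6379 + (1/5 + 12/5)) = 2401*sqrt(6379 + 13/5) = 2401*sqrt(31908/5) = 2401*(2*sqrt(39885)/5) = 4802*sqrt(39885)/5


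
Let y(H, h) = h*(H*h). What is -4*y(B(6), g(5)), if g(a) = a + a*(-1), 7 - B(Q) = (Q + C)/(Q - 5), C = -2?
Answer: 0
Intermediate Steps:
B(Q) = 7 - (-2 + Q)/(-5 + Q) (B(Q) = 7 - (Q - 2)/(Q - 5) = 7 - (-2 + Q)/(-5 + Q))
g(a) = 0 (g(a) = a - a = 0)
y(H, h) = H*h²
-4*y(B(6), g(5)) = -4*3*(-11 + 2*6)/(-5 + 6)*0² = -4*3*(-11 + 12)/1*0 = -4*3*1*1*0 = -12*0 = -4*0 = 0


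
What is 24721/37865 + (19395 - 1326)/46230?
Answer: 121802301/116699930 ≈ 1.0437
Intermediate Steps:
24721/37865 + (19395 - 1326)/46230 = 24721*(1/37865) + 18069*(1/46230) = 24721/37865 + 6023/15410 = 121802301/116699930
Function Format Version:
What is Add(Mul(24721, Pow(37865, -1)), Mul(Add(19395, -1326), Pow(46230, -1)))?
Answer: Rational(121802301, 116699930) ≈ 1.0437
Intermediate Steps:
Add(Mul(24721, Pow(37865, -1)), Mul(Add(19395, -1326), Pow(46230, -1))) = Add(Mul(24721, Rational(1, 37865)), Mul(18069, Rational(1, 46230))) = Add(Rational(24721, 37865), Rational(6023, 15410)) = Rational(121802301, 116699930)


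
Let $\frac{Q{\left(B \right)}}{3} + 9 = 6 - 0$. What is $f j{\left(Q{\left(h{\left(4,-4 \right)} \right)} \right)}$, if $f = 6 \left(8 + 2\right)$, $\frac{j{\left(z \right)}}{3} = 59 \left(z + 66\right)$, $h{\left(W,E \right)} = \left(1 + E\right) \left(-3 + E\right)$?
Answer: $605340$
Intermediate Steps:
$Q{\left(B \right)} = -9$ ($Q{\left(B \right)} = -27 + 3 \left(6 - 0\right) = -27 + 3 \left(6 + 0\right) = -27 + 3 \cdot 6 = -27 + 18 = -9$)
$j{\left(z \right)} = 11682 + 177 z$ ($j{\left(z \right)} = 3 \cdot 59 \left(z + 66\right) = 3 \cdot 59 \left(66 + z\right) = 3 \left(3894 + 59 z\right) = 11682 + 177 z$)
$f = 60$ ($f = 6 \cdot 10 = 60$)
$f j{\left(Q{\left(h{\left(4,-4 \right)} \right)} \right)} = 60 \left(11682 + 177 \left(-9\right)\right) = 60 \left(11682 - 1593\right) = 60 \cdot 10089 = 605340$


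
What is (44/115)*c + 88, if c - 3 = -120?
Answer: 4972/115 ≈ 43.235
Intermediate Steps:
c = -117 (c = 3 - 120 = -117)
(44/115)*c + 88 = (44/115)*(-117) + 88 = -5148/115 + 88 = 4972/115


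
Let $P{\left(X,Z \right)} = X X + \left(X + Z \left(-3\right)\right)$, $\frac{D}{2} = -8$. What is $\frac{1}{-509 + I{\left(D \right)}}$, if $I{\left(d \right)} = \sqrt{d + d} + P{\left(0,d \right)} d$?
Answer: $- \frac{1277}{1630761} - \frac{4 i \sqrt{2}}{1630761} \approx -0.00078307 - 3.4688 \cdot 10^{-6} i$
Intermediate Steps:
$D = -16$ ($D = 2 \left(-8\right) = -16$)
$P{\left(X,Z \right)} = X + X^{2} - 3 Z$ ($P{\left(X,Z \right)} = X^{2} + \left(X - 3 Z\right) = X + X^{2} - 3 Z$)
$I{\left(d \right)} = - 3 d^{2} + \sqrt{2} \sqrt{d}$ ($I{\left(d \right)} = \sqrt{d + d} + \left(0 + 0^{2} - 3 d\right) d = \sqrt{2 d} + \left(0 + 0 - 3 d\right) d = \sqrt{2} \sqrt{d} + - 3 d d = \sqrt{2} \sqrt{d} - 3 d^{2} = - 3 d^{2} + \sqrt{2} \sqrt{d}$)
$\frac{1}{-509 + I{\left(D \right)}} = \frac{1}{-509 + \left(- 3 \left(-16\right)^{2} + \sqrt{2} \sqrt{-16}\right)} = \frac{1}{-509 + \left(\left(-3\right) 256 + \sqrt{2} \cdot 4 i\right)} = \frac{1}{-509 - \left(768 - 4 i \sqrt{2}\right)} = \frac{1}{-1277 + 4 i \sqrt{2}}$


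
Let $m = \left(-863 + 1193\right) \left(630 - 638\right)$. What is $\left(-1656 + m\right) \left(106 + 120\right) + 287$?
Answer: $-970609$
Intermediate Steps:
$m = -2640$ ($m = 330 \left(-8\right) = -2640$)
$\left(-1656 + m\right) \left(106 + 120\right) + 287 = \left(-1656 - 2640\right) \left(106 + 120\right) + 287 = \left(-4296\right) 226 + 287 = -970896 + 287 = -970609$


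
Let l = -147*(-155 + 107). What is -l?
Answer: -7056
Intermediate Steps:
l = 7056 (l = -147*(-48) = 7056)
-l = -1*7056 = -7056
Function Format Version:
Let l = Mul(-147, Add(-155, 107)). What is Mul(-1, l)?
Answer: -7056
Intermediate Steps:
l = 7056 (l = Mul(-147, -48) = 7056)
Mul(-1, l) = Mul(-1, 7056) = -7056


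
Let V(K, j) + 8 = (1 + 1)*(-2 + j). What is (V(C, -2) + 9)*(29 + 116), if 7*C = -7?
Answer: -1015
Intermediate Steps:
C = -1 (C = (⅐)*(-7) = -1)
V(K, j) = -12 + 2*j (V(K, j) = -8 + (1 + 1)*(-2 + j) = -8 + 2*(-2 + j) = -8 + (-4 + 2*j) = -12 + 2*j)
(V(C, -2) + 9)*(29 + 116) = ((-12 + 2*(-2)) + 9)*(29 + 116) = ((-12 - 4) + 9)*145 = (-16 + 9)*145 = -7*145 = -1015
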